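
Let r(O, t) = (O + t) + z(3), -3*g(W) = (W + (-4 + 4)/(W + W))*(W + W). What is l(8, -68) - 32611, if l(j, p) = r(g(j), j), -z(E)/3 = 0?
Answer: -97937/3 ≈ -32646.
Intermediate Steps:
z(E) = 0 (z(E) = -3*0 = 0)
g(W) = -2*W²/3 (g(W) = -(W + (-4 + 4)/(W + W))*(W + W)/3 = -(W + 0/((2*W)))*2*W/3 = -(W + 0*(1/(2*W)))*2*W/3 = -(W + 0)*2*W/3 = -W*2*W/3 = -2*W²/3)
r(O, t) = O + t (r(O, t) = (O + t) + 0 = O + t)
l(j, p) = j - 2*j²/3 (l(j, p) = -2*j²/3 + j = j - 2*j²/3)
l(8, -68) - 32611 = (⅓)*8*(3 - 2*8) - 32611 = (⅓)*8*(3 - 16) - 32611 = (⅓)*8*(-13) - 32611 = -104/3 - 32611 = -97937/3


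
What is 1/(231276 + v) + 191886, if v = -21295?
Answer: 40292414167/209981 ≈ 1.9189e+5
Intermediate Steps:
1/(231276 + v) + 191886 = 1/(231276 - 21295) + 191886 = 1/209981 + 191886 = 40292414167/209981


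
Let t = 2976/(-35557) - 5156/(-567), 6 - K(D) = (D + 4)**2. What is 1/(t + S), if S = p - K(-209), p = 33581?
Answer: 650349/49172243900 ≈ 1.3226e-5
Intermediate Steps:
K(D) = 6 - (4 + D)**2 (K(D) = 6 - (D + 4)**2 = 6 - (4 + D)**2)
S = 75600 (S = 33581 - (6 - (4 - 209)**2) = 33581 - (6 - 1*(-205)**2) = 33581 - (6 - 1*42025) = 33581 - (6 - 42025) = 33581 - 1*(-42019) = 33581 + 42019 = 75600)
t = 5859500/650349 (t = 2976*(-1/35557) - 5156*(-1/567) = -96/1147 + 5156/567 = 5859500/650349 ≈ 9.0098)
1/(t + S) = 1/(5859500/650349 + 75600) = 1/(49172243900/650349) = 650349/49172243900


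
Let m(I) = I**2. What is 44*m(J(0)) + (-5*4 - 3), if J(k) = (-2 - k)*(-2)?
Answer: 681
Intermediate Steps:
J(k) = 4 + 2*k
44*m(J(0)) + (-5*4 - 3) = 44*(4 + 2*0)**2 + (-5*4 - 3) = 44*(4 + 0)**2 + (-20 - 3) = 44*4**2 - 23 = 44*16 - 23 = 704 - 23 = 681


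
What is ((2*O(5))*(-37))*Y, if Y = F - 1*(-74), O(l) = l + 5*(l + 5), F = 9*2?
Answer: -374440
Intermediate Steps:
F = 18
O(l) = 25 + 6*l (O(l) = l + 5*(5 + l) = l + (25 + 5*l) = 25 + 6*l)
Y = 92 (Y = 18 - 1*(-74) = 18 + 74 = 92)
((2*O(5))*(-37))*Y = ((2*(25 + 6*5))*(-37))*92 = ((2*(25 + 30))*(-37))*92 = ((2*55)*(-37))*92 = (110*(-37))*92 = -4070*92 = -374440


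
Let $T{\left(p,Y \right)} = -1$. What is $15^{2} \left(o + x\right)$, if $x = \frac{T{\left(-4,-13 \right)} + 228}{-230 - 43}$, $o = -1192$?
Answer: $- \frac{24423225}{91} \approx -2.6839 \cdot 10^{5}$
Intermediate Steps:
$x = - \frac{227}{273}$ ($x = \frac{-1 + 228}{-230 - 43} = \frac{227}{-273} = 227 \left(- \frac{1}{273}\right) = - \frac{227}{273} \approx -0.8315$)
$15^{2} \left(o + x\right) = 15^{2} \left(-1192 - \frac{227}{273}\right) = 225 \left(- \frac{325643}{273}\right) = - \frac{24423225}{91}$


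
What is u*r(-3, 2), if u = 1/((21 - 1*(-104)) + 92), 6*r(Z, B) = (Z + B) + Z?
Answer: -2/651 ≈ -0.0030722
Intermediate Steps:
r(Z, B) = Z/3 + B/6 (r(Z, B) = ((Z + B) + Z)/6 = ((B + Z) + Z)/6 = (B + 2*Z)/6 = Z/3 + B/6)
u = 1/217 (u = 1/((21 + 104) + 92) = 1/(125 + 92) = 1/217 ≈ 0.0046083)
u*r(-3, 2) = ((⅓)*(-3) + (⅙)*2)/217 = (-1 + ⅓)/217 = (1/217)*(-⅔) = -2/651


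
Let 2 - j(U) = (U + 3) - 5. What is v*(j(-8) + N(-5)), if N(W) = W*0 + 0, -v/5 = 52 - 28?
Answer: -1440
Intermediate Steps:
v = -120 (v = -5*(52 - 28) = -5*24 = -120)
N(W) = 0 (N(W) = 0 + 0 = 0)
j(U) = 4 - U (j(U) = 2 - ((U + 3) - 5) = 2 - ((3 + U) - 5) = 2 - (-2 + U) = 2 + (2 - U) = 4 - U)
v*(j(-8) + N(-5)) = -120*((4 - 1*(-8)) + 0) = -120*((4 + 8) + 0) = -120*(12 + 0) = -120*12 = -1440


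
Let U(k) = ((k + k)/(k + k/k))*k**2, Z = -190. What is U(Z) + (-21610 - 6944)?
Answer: 8321294/189 ≈ 44028.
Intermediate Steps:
U(k) = 2*k**3/(1 + k) (U(k) = ((2*k)/(k + 1))*k**2 = ((2*k)/(1 + k))*k**2 = (2*k/(1 + k))*k**2 = 2*k**3/(1 + k))
U(Z) + (-21610 - 6944) = 2*(-190)**3/(1 - 190) + (-21610 - 6944) = 2*(-6859000)/(-189) - 28554 = 2*(-6859000)*(-1/189) - 28554 = 13718000/189 - 28554 = 8321294/189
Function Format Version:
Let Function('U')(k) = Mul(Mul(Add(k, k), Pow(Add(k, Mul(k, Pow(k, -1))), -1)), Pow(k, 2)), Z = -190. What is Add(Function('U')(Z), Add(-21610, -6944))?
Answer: Rational(8321294, 189) ≈ 44028.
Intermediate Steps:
Function('U')(k) = Mul(2, Pow(k, 3), Pow(Add(1, k), -1)) (Function('U')(k) = Mul(Mul(Mul(2, k), Pow(Add(k, 1), -1)), Pow(k, 2)) = Mul(Mul(Mul(2, k), Pow(Add(1, k), -1)), Pow(k, 2)) = Mul(Mul(2, k, Pow(Add(1, k), -1)), Pow(k, 2)) = Mul(2, Pow(k, 3), Pow(Add(1, k), -1)))
Add(Function('U')(Z), Add(-21610, -6944)) = Add(Mul(2, Pow(-190, 3), Pow(Add(1, -190), -1)), Add(-21610, -6944)) = Add(Mul(2, -6859000, Pow(-189, -1)), -28554) = Add(Mul(2, -6859000, Rational(-1, 189)), -28554) = Add(Rational(13718000, 189), -28554) = Rational(8321294, 189)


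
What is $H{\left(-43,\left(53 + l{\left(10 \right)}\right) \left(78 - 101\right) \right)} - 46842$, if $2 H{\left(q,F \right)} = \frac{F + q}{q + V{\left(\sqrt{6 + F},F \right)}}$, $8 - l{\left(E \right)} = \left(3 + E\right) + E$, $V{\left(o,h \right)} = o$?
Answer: $- \frac{254499997}{5434} + \frac{917 i \sqrt{217}}{2717} \approx -46835.0 + 4.9718 i$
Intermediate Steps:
$l{\left(E \right)} = 5 - 2 E$ ($l{\left(E \right)} = 8 - \left(\left(3 + E\right) + E\right) = 8 - \left(3 + 2 E\right) = 5 - 2 E$)
$H{\left(q,F \right)} = \frac{F + q}{2 \left(q + \sqrt{6 + F}\right)}$ ($H{\left(q,F \right)} = \frac{\left(F + q\right) \frac{1}{q + \sqrt{6 + F}}}{2} = \frac{\frac{1}{q + \sqrt{6 + F}} \left(F + q\right)}{2} = \frac{F + q}{2 \left(q + \sqrt{6 + F}\right)}$)
$H{\left(-43,\left(53 + l{\left(10 \right)}\right) \left(78 - 101\right) \right)} - 46842 = \frac{\left(53 + \left(5 - 20\right)\right) \left(78 - 101\right) - 43}{2 \left(-43 + \sqrt{6 + \left(53 + \left(5 - 20\right)\right) \left(78 - 101\right)}\right)} - 46842 = \frac{\left(53 + \left(5 - 20\right)\right) \left(-23\right) - 43}{2 \left(-43 + \sqrt{6 + \left(53 + \left(5 - 20\right)\right) \left(-23\right)}\right)} - 46842 = \frac{\left(53 - 15\right) \left(-23\right) - 43}{2 \left(-43 + \sqrt{6 + \left(53 - 15\right) \left(-23\right)}\right)} - 46842 = \frac{38 \left(-23\right) - 43}{2 \left(-43 + \sqrt{6 + 38 \left(-23\right)}\right)} - 46842 = \frac{-874 - 43}{2 \left(-43 + \sqrt{6 - 874}\right)} - 46842 = \frac{1}{2} \frac{1}{-43 + \sqrt{-868}} \left(-917\right) - 46842 = \frac{1}{2} \frac{1}{-43 + 2 i \sqrt{217}} \left(-917\right) - 46842 = - \frac{917}{2 \left(-43 + 2 i \sqrt{217}\right)} - 46842 = -46842 - \frac{917}{2 \left(-43 + 2 i \sqrt{217}\right)}$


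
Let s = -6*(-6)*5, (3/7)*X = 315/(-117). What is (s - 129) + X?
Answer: 1744/39 ≈ 44.718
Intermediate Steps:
X = -245/39 (X = 7*(315/(-117))/3 = 7*(315*(-1/117))/3 = (7/3)*(-35/13) = -245/39 ≈ -6.2821)
s = 180 (s = 36*5 = 180)
(s - 129) + X = (180 - 129) - 245/39 = 51 - 245/39 = 1744/39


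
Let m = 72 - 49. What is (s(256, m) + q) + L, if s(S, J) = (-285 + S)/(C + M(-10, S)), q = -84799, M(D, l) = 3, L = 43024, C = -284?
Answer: -11738746/281 ≈ -41775.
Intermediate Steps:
m = 23
s(S, J) = 285/281 - S/281 (s(S, J) = (-285 + S)/(-284 + 3) = (-285 + S)/(-281) = (-285 + S)*(-1/281) = 285/281 - S/281)
(s(256, m) + q) + L = ((285/281 - 1/281*256) - 84799) + 43024 = ((285/281 - 256/281) - 84799) + 43024 = (29/281 - 84799) + 43024 = -23828490/281 + 43024 = -11738746/281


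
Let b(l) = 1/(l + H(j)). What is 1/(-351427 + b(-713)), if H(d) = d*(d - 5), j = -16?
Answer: -377/132487980 ≈ -2.8455e-6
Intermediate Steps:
H(d) = d*(-5 + d)
b(l) = 1/(336 + l) (b(l) = 1/(l - 16*(-5 - 16)) = 1/(l - 16*(-21)) = 1/(l + 336) = 1/(336 + l))
1/(-351427 + b(-713)) = 1/(-351427 + 1/(336 - 713)) = 1/(-351427 + 1/(-377)) = 1/(-351427 - 1/377) = 1/(-132487980/377) = -377/132487980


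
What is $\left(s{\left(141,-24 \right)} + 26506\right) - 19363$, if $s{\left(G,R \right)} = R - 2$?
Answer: $7117$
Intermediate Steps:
$s{\left(G,R \right)} = -2 + R$
$\left(s{\left(141,-24 \right)} + 26506\right) - 19363 = \left(\left(-2 - 24\right) + 26506\right) - 19363 = \left(-26 + 26506\right) - 19363 = 26480 - 19363 = 7117$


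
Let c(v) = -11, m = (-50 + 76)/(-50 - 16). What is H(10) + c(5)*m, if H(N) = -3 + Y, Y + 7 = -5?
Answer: -32/3 ≈ -10.667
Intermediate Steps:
m = -13/33 (m = 26/(-66) = 26*(-1/66) = -13/33 ≈ -0.39394)
Y = -12 (Y = -7 - 5 = -12)
H(N) = -15 (H(N) = -3 - 12 = -15)
H(10) + c(5)*m = -15 - 11*(-13/33) = -15 + 13/3 = -32/3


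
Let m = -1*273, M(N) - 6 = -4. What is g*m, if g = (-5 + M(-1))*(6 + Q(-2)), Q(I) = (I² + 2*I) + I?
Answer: 3276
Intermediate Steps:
M(N) = 2 (M(N) = 6 - 4 = 2)
Q(I) = I² + 3*I
m = -273
g = -12 (g = (-5 + 2)*(6 - 2*(3 - 2)) = -3*(6 - 2*1) = -3*(6 - 2) = -3*4 = -12)
g*m = -12*(-273) = 3276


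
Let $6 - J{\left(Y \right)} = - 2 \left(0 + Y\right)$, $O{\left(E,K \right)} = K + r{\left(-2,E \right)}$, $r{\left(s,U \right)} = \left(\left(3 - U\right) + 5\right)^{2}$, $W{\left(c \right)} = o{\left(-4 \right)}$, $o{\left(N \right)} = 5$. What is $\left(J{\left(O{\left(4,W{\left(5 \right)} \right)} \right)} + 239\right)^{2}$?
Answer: $82369$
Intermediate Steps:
$W{\left(c \right)} = 5$
$r{\left(s,U \right)} = \left(8 - U\right)^{2}$
$O{\left(E,K \right)} = K + \left(-8 + E\right)^{2}$
$J{\left(Y \right)} = 6 + 2 Y$ ($J{\left(Y \right)} = 6 - - 2 \left(0 + Y\right) = 6 - - 2 Y = 6 + 2 Y$)
$\left(J{\left(O{\left(4,W{\left(5 \right)} \right)} \right)} + 239\right)^{2} = \left(\left(6 + 2 \left(5 + \left(-8 + 4\right)^{2}\right)\right) + 239\right)^{2} = \left(\left(6 + 2 \left(5 + \left(-4\right)^{2}\right)\right) + 239\right)^{2} = \left(\left(6 + 2 \left(5 + 16\right)\right) + 239\right)^{2} = \left(\left(6 + 2 \cdot 21\right) + 239\right)^{2} = \left(\left(6 + 42\right) + 239\right)^{2} = \left(48 + 239\right)^{2} = 287^{2} = 82369$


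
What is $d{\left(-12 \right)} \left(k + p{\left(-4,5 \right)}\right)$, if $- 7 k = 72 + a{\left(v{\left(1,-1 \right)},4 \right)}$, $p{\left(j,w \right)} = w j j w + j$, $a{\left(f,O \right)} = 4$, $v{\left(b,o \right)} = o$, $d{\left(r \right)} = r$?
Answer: $- \frac{32352}{7} \approx -4621.7$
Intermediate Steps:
$p{\left(j,w \right)} = j + j^{2} w^{2}$ ($p{\left(j,w \right)} = j w j w + j = w j^{2} w + j = j^{2} w^{2} + j = j + j^{2} w^{2}$)
$k = - \frac{76}{7}$ ($k = - \frac{72 + 4}{7} = \left(- \frac{1}{7}\right) 76 = - \frac{76}{7} \approx -10.857$)
$d{\left(-12 \right)} \left(k + p{\left(-4,5 \right)}\right) = - 12 \left(- \frac{76}{7} - 4 \left(1 - 4 \cdot 5^{2}\right)\right) = - 12 \left(- \frac{76}{7} - 4 \left(1 - 100\right)\right) = - 12 \left(- \frac{76}{7} - -396\right) = - 12 \left(- \frac{76}{7} + 396\right) = \left(-12\right) \frac{2696}{7} = - \frac{32352}{7}$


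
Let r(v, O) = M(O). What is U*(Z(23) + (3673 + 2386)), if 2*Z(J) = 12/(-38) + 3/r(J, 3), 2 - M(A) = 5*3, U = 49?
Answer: 146657539/494 ≈ 2.9688e+5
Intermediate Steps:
M(A) = -13 (M(A) = 2 - 5*3 = 2 - 1*15 = 2 - 15 = -13)
r(v, O) = -13
Z(J) = -135/494 (Z(J) = (12/(-38) + 3/(-13))/2 = (12*(-1/38) + 3*(-1/13))/2 = (-6/19 - 3/13)/2 = (½)*(-135/247) = -135/494)
U*(Z(23) + (3673 + 2386)) = 49*(-135/494 + (3673 + 2386)) = 49*(-135/494 + 6059) = 49*(2993011/494) = 146657539/494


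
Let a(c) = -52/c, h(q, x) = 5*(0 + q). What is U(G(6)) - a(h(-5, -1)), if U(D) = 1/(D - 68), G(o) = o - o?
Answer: -3561/1700 ≈ -2.0947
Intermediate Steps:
G(o) = 0
h(q, x) = 5*q
U(D) = 1/(-68 + D)
U(G(6)) - a(h(-5, -1)) = 1/(-68 + 0) - (-52)/(5*(-5)) = 1/(-68) - (-52)/(-25) = -1/68 - (-52)*(-1)/25 = -1/68 - 1*52/25 = -1/68 - 52/25 = -3561/1700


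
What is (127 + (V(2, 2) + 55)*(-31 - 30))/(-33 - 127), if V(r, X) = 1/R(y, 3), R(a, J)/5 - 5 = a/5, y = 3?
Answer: 18089/896 ≈ 20.189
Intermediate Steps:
R(a, J) = 25 + a (R(a, J) = 25 + 5*(a/5) = 25 + a)
V(r, X) = 1/28 (V(r, X) = 1/(25 + 3) = 1/28)
(127 + (V(2, 2) + 55)*(-31 - 30))/(-33 - 127) = (127 + (1/28 + 55)*(-31 - 30))/(-33 - 127) = (127 + (1541/28)*(-61))/(-160) = (127 - 94001/28)*(-1/160) = -90445/28*(-1/160) = 18089/896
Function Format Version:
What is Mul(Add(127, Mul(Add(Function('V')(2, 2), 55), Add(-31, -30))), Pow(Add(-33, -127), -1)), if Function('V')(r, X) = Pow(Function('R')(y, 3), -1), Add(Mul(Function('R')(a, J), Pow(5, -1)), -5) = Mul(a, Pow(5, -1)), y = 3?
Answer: Rational(18089, 896) ≈ 20.189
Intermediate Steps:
Function('R')(a, J) = Add(25, a) (Function('R')(a, J) = Add(25, Mul(5, Mul(a, Pow(5, -1)))) = Add(25, Mul(5, Mul(a, Rational(1, 5)))) = Add(25, Mul(5, Mul(Rational(1, 5), a))) = Add(25, a))
Function('V')(r, X) = Rational(1, 28) (Function('V')(r, X) = Pow(Add(25, 3), -1) = Pow(28, -1) = Rational(1, 28))
Mul(Add(127, Mul(Add(Function('V')(2, 2), 55), Add(-31, -30))), Pow(Add(-33, -127), -1)) = Mul(Add(127, Mul(Add(Rational(1, 28), 55), Add(-31, -30))), Pow(Add(-33, -127), -1)) = Mul(Add(127, Mul(Rational(1541, 28), -61)), Pow(-160, -1)) = Mul(Add(127, Rational(-94001, 28)), Rational(-1, 160)) = Mul(Rational(-90445, 28), Rational(-1, 160)) = Rational(18089, 896)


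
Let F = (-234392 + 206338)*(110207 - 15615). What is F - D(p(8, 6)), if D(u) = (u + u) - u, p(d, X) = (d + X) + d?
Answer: -2653683990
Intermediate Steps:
p(d, X) = X + 2*d (p(d, X) = (X + d) + d = X + 2*d)
F = -2653683968 (F = -28054*94592 = -2653683968)
D(u) = u (D(u) = 2*u - u = u)
F - D(p(8, 6)) = -2653683968 - (6 + 2*8) = -2653683968 - (6 + 16) = -2653683968 - 1*22 = -2653683968 - 22 = -2653683990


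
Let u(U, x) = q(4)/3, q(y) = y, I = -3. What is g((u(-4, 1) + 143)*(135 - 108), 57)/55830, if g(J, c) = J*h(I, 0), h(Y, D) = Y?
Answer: -3897/18610 ≈ -0.20940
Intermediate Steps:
u(U, x) = 4/3
g(J, c) = -3*J (g(J, c) = J*(-3) = -3*J)
g((u(-4, 1) + 143)*(135 - 108), 57)/55830 = -3*(4/3 + 143)*(135 - 108)/55830 = -433*27*(1/55830) = -3*3897*(1/55830) = -11691*1/55830 = -3897/18610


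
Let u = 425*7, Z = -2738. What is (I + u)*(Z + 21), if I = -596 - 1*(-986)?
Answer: -9142705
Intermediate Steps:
u = 2975
I = 390 (I = -596 + 986 = 390)
(I + u)*(Z + 21) = (390 + 2975)*(-2738 + 21) = 3365*(-2717) = -9142705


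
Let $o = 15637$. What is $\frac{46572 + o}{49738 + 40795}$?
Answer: $\frac{62209}{90533} \approx 0.68714$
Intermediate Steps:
$\frac{46572 + o}{49738 + 40795} = \frac{46572 + 15637}{49738 + 40795} = \frac{62209}{90533}$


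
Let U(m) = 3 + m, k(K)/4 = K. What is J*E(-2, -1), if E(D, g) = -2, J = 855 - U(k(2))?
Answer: -1688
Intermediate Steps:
k(K) = 4*K
J = 844 (J = 855 - (3 + 4*2) = 855 - (3 + 8) = 855 - 1*11 = 855 - 11 = 844)
J*E(-2, -1) = 844*(-2) = -1688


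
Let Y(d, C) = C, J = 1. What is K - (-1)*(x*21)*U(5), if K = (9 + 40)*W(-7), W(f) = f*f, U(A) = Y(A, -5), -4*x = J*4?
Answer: 2506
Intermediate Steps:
x = -1 (x = -4/4 = -1/4*4 = -1)
U(A) = -5
W(f) = f**2
K = 2401 (K = (9 + 40)*(-7)**2 = 49*49 = 2401)
K - (-1)*(x*21)*U(5) = 2401 - (-1)*-1*21*(-5) = 2401 - (-1)*(-21*(-5)) = 2401 - (-1)*105 = 2401 - 1*(-105) = 2401 + 105 = 2506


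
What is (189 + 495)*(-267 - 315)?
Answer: -398088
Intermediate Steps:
(189 + 495)*(-267 - 315) = 684*(-582) = -398088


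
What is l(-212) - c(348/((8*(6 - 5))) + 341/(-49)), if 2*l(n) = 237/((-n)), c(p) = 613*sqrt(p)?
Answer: 237/424 - 613*sqrt(7162)/14 ≈ -3705.0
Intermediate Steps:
l(n) = -237/(2*n) (l(n) = (237/((-n)))/2 = (237*(-1/n))/2 = (-237/n)/2 = -237/(2*n))
l(-212) - c(348/((8*(6 - 5))) + 341/(-49)) = -237/2/(-212) - 613*sqrt(348/((8*(6 - 5))) + 341/(-49)) = -237/2*(-1/212) - 613*sqrt(348/((8*1)) + 341*(-1/49)) = 237/424 - 613*sqrt(348/8 - 341/49) = 237/424 - 613*sqrt(348*(1/8) - 341/49) = 237/424 - 613*sqrt(87/2 - 341/49) = 237/424 - 613*sqrt(3581/98) = 237/424 - 613*sqrt(7162)/14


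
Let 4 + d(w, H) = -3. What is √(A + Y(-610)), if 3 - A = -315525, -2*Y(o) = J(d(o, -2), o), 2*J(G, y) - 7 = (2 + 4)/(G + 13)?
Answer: √315526 ≈ 561.72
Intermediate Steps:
d(w, H) = -7 (d(w, H) = -4 - 3 = -7)
J(G, y) = 7/2 + 3/(13 + G) (J(G, y) = 7/2 + ((2 + 4)/(G + 13))/2 = 7/2 + (6/(13 + G))/2 = 7/2 + 3/(13 + G))
Y(o) = -2 (Y(o) = -(97 + 7*(-7))/(4*(13 - 7)) = -(97 - 49)/(4*6) = -48/(4*6) = -½*4 = -2)
A = 315528 (A = 3 - 1*(-315525) = 3 + 315525 = 315528)
√(A + Y(-610)) = √(315528 - 2) = √315526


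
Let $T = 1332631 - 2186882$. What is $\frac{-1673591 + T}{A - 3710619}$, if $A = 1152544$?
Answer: $\frac{2527842}{2558075} \approx 0.98818$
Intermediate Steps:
$T = -854251$ ($T = 1332631 - 2186882 = -854251$)
$\frac{-1673591 + T}{A - 3710619} = \frac{-1673591 - 854251}{1152544 - 3710619} = - \frac{2527842}{-2558075} = \left(-2527842\right) \left(- \frac{1}{2558075}\right) = \frac{2527842}{2558075}$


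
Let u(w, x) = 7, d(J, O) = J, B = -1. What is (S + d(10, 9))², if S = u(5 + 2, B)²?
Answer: 3481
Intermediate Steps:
S = 49 (S = 7² = 49)
(S + d(10, 9))² = (49 + 10)² = 59² = 3481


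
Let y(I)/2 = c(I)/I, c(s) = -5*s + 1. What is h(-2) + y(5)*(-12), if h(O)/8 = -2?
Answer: 496/5 ≈ 99.200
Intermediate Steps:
c(s) = 1 - 5*s
h(O) = -16 (h(O) = 8*(-2) = -16)
y(I) = 2*(1 - 5*I)/I (y(I) = 2*((1 - 5*I)/I) = 2*(1 - 5*I)/I)
h(-2) + y(5)*(-12) = -16 + (-10 + 2/5)*(-12) = -16 - 48/5*(-12) = -16 + 576/5 = 496/5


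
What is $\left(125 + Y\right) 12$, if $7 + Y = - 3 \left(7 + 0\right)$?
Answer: $1164$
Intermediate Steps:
$Y = -28$ ($Y = -7 - 3 \left(7 + 0\right) = -7 - 21 = -28$)
$\left(125 + Y\right) 12 = \left(125 - 28\right) 12 = 97 \cdot 12 = 1164$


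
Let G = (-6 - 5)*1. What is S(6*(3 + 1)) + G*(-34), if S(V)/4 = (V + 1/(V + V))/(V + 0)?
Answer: 108865/288 ≈ 378.00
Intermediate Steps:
S(V) = 4*(V + 1/(2*V))/V (S(V) = 4*((V + 1/(V + V))/(V + 0)) = 4*((V + 1/(2*V))/V) = 4*(V + 1/(2*V))/V)
G = -11 (G = -11*1 = -11)
S(6*(3 + 1)) + G*(-34) = (4 + 2/(6*(3 + 1))²) - 11*(-34) = (4 + 2/(6*4)²) + 374 = (4 + 2/24²) + 374 = (4 + 2*(1/576)) + 374 = (4 + 1/288) + 374 = 1153/288 + 374 = 108865/288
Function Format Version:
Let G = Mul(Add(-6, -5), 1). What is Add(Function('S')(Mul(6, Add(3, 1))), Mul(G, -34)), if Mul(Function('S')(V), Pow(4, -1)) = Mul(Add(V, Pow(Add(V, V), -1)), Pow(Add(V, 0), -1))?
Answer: Rational(108865, 288) ≈ 378.00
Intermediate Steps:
Function('S')(V) = Mul(4, Pow(V, -1), Add(V, Mul(Rational(1, 2), Pow(V, -1)))) (Function('S')(V) = Mul(4, Mul(Add(V, Pow(Add(V, V), -1)), Pow(Add(V, 0), -1))) = Mul(4, Mul(Add(V, Pow(Mul(2, V), -1)), Pow(V, -1))) = Mul(4, Mul(Add(V, Mul(Rational(1, 2), Pow(V, -1))), Pow(V, -1))) = Mul(4, Mul(Pow(V, -1), Add(V, Mul(Rational(1, 2), Pow(V, -1))))) = Mul(4, Pow(V, -1), Add(V, Mul(Rational(1, 2), Pow(V, -1)))))
G = -11 (G = Mul(-11, 1) = -11)
Add(Function('S')(Mul(6, Add(3, 1))), Mul(G, -34)) = Add(Add(4, Mul(2, Pow(Mul(6, Add(3, 1)), -2))), Mul(-11, -34)) = Add(Add(4, Mul(2, Pow(Mul(6, 4), -2))), 374) = Add(Add(4, Mul(2, Pow(24, -2))), 374) = Add(Add(4, Mul(2, Rational(1, 576))), 374) = Add(Add(4, Rational(1, 288)), 374) = Add(Rational(1153, 288), 374) = Rational(108865, 288)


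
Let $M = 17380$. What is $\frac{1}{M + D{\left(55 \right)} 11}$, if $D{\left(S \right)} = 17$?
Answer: $\frac{1}{17567} \approx 5.6925 \cdot 10^{-5}$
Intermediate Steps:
$\frac{1}{M + D{\left(55 \right)} 11} = \frac{1}{17380 + 17 \cdot 11} = \frac{1}{17380 + 187} = \frac{1}{17567}$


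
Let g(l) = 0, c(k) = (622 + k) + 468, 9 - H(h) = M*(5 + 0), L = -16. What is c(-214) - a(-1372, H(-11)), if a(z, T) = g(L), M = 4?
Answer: 876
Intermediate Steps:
H(h) = -11 (H(h) = 9 - 4*(5 + 0) = 9 - 4*5 = 9 - 1*20 = 9 - 20 = -11)
c(k) = 1090 + k
a(z, T) = 0
c(-214) - a(-1372, H(-11)) = (1090 - 214) - 1*0 = 876 + 0 = 876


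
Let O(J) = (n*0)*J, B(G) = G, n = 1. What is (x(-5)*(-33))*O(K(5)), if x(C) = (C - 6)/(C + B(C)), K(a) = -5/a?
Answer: 0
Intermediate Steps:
O(J) = 0 (O(J) = (1*0)*J = 0*J = 0)
x(C) = (-6 + C)/(2*C) (x(C) = (C - 6)/(C + C) = (-6 + C)/((2*C)) = (-6 + C)*(1/(2*C)) = (-6 + C)/(2*C))
(x(-5)*(-33))*O(K(5)) = (((1/2)*(-6 - 5)/(-5))*(-33))*0 = (((1/2)*(-1/5)*(-11))*(-33))*0 = ((11/10)*(-33))*0 = -363/10*0 = 0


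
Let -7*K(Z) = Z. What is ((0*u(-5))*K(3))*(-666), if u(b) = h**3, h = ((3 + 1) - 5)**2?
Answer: 0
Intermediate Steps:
K(Z) = -Z/7
h = 1 (h = (4 - 5)**2 = (-1)**2 = 1)
u(b) = 1 (u(b) = 1**3 = 1)
((0*u(-5))*K(3))*(-666) = ((0*1)*(-1/7*3))*(-666) = (0*(-3/7))*(-666) = 0*(-666) = 0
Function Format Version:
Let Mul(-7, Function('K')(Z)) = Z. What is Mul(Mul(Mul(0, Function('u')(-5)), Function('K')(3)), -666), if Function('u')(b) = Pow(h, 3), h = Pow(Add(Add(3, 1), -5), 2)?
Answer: 0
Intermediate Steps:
Function('K')(Z) = Mul(Rational(-1, 7), Z)
h = 1 (h = Pow(Add(4, -5), 2) = Pow(-1, 2) = 1)
Function('u')(b) = 1 (Function('u')(b) = Pow(1, 3) = 1)
Mul(Mul(Mul(0, Function('u')(-5)), Function('K')(3)), -666) = Mul(Mul(Mul(0, 1), Mul(Rational(-1, 7), 3)), -666) = Mul(Mul(0, Rational(-3, 7)), -666) = Mul(0, -666) = 0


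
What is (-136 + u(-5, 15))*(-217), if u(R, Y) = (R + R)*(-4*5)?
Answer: -13888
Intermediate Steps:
u(R, Y) = -40*R (u(R, Y) = (2*R)*(-20) = -40*R)
(-136 + u(-5, 15))*(-217) = (-136 - 40*(-5))*(-217) = (-136 + 200)*(-217) = 64*(-217) = -13888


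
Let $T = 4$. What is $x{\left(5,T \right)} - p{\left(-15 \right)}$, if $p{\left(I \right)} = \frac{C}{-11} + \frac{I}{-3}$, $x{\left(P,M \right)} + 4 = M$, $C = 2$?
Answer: $- \frac{53}{11} \approx -4.8182$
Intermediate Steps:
$x{\left(P,M \right)} = -4 + M$
$p{\left(I \right)} = - \frac{2}{11} - \frac{I}{3}$ ($p{\left(I \right)} = \frac{2}{-11} + \frac{I}{-3} = 2 \left(- \frac{1}{11}\right) + I \left(- \frac{1}{3}\right) = - \frac{2}{11} - \frac{I}{3}$)
$x{\left(5,T \right)} - p{\left(-15 \right)} = \left(-4 + 4\right) - \left(- \frac{2}{11} - -5\right) = 0 - \left(- \frac{2}{11} + 5\right) = 0 - \frac{53}{11} = - \frac{53}{11}$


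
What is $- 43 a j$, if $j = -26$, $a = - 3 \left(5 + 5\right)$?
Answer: $-33540$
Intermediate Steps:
$a = -30$ ($a = \left(-3\right) 10 = -30$)
$- 43 a j = \left(-43\right) \left(-30\right) \left(-26\right) = 1290 \left(-26\right) = -33540$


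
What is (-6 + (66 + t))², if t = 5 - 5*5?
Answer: 1600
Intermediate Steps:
t = -20 (t = 5 - 25 = -20)
(-6 + (66 + t))² = (-6 + (66 - 20))² = (-6 + 46)² = 40² = 1600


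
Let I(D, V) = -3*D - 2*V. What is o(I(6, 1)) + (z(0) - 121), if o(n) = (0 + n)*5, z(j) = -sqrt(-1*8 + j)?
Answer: -221 - 2*I*sqrt(2) ≈ -221.0 - 2.8284*I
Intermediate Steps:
z(j) = -sqrt(-8 + j)
o(n) = 5*n (o(n) = n*5 = 5*n)
o(I(6, 1)) + (z(0) - 121) = 5*(-3*6 - 2*1) + (-sqrt(-8 + 0) - 121) = 5*(-18 - 2) + (-sqrt(-8) - 121) = 5*(-20) + (-2*I*sqrt(2) - 121) = -100 + (-2*I*sqrt(2) - 121) = -100 + (-121 - 2*I*sqrt(2)) = -221 - 2*I*sqrt(2)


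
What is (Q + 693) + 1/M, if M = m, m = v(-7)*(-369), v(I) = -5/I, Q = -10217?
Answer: -17571787/1845 ≈ -9524.0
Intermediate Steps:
m = -1845/7 (m = -5/(-7)*(-369) = -5*(-1/7)*(-369) = (5/7)*(-369) = -1845/7 ≈ -263.57)
M = -1845/7 ≈ -263.57
(Q + 693) + 1/M = (-10217 + 693) + 1/(-1845/7) = -9524 - 7/1845 = -17571787/1845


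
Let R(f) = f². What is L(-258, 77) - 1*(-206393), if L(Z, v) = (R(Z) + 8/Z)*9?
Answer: 34635155/43 ≈ 8.0547e+5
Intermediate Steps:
L(Z, v) = 9*Z² + 72/Z (L(Z, v) = (Z² + 8/Z)*9 = 9*Z² + 72/Z)
L(-258, 77) - 1*(-206393) = 9*(8 + (-258)³)/(-258) - 1*(-206393) = 9*(-1/258)*(8 - 17173512) + 206393 = 9*(-1/258)*(-17173504) + 206393 = 25760256/43 + 206393 = 34635155/43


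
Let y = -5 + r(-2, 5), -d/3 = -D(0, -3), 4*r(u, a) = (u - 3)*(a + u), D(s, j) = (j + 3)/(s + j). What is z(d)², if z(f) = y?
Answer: 1225/16 ≈ 76.563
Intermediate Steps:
D(s, j) = (3 + j)/(j + s)
r(u, a) = (-3 + u)*(a + u)/4 (r(u, a) = ((u - 3)*(a + u))/4 = ((-3 + u)*(a + u))/4 = (-3 + u)*(a + u)/4)
d = 0 (d = -(-3)*(3 - 3)/(-3 + 0) = -(-3)*0/(-3) = -(-3)*(-⅓*0) = -(-3)*0 = -3*0 = 0)
y = -35/4 (y = -5 + (-¾*5 - ¾*(-2) + (¼)*(-2)² + (¼)*5*(-2)) = -5 + (-15/4 + 3/2 + (¼)*4 - 5/2) = -5 + (-15/4 + 3/2 + 1 - 5/2) = -5 - 15/4 = -35/4 ≈ -8.7500)
z(f) = -35/4
z(d)² = (-35/4)² = 1225/16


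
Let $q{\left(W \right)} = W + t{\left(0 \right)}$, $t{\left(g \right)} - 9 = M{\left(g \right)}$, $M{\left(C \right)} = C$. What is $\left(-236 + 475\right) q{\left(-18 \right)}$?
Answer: $-2151$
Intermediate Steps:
$t{\left(g \right)} = 9 + g$
$q{\left(W \right)} = 9 + W$ ($q{\left(W \right)} = W + \left(9 + 0\right) = W + 9 = 9 + W$)
$\left(-236 + 475\right) q{\left(-18 \right)} = \left(-236 + 475\right) \left(9 - 18\right) = 239 \left(-9\right) = -2151$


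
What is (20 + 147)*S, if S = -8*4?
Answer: -5344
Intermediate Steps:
S = -32
(20 + 147)*S = (20 + 147)*(-32) = 167*(-32) = -5344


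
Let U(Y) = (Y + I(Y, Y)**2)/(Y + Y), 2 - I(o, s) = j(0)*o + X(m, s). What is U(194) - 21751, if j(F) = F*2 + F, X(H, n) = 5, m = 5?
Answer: -8439185/388 ≈ -21750.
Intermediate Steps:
j(F) = 3*F (j(F) = 2*F + F = 3*F)
I(o, s) = -3 (I(o, s) = 2 - ((3*0)*o + 5) = 2 - (0*o + 5) = 2 - (0 + 5) = 2 - 1*5 = 2 - 5 = -3)
U(Y) = (9 + Y)/(2*Y) (U(Y) = (Y + (-3)**2)/(Y + Y) = (Y + 9)/((2*Y)) = (9 + Y)*(1/(2*Y)) = (9 + Y)/(2*Y))
U(194) - 21751 = (1/2)*(9 + 194)/194 - 21751 = (1/2)*(1/194)*203 - 21751 = 203/388 - 21751 = -8439185/388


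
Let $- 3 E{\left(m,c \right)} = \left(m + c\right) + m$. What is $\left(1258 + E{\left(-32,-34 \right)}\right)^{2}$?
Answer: $\frac{14992384}{9} \approx 1.6658 \cdot 10^{6}$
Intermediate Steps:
$E{\left(m,c \right)} = - \frac{2 m}{3} - \frac{c}{3}$ ($E{\left(m,c \right)} = - \frac{\left(m + c\right) + m}{3} = - \frac{\left(c + m\right) + m}{3} = - \frac{c + 2 m}{3} = - \frac{2 m}{3} - \frac{c}{3}$)
$\left(1258 + E{\left(-32,-34 \right)}\right)^{2} = \left(1258 - - \frac{98}{3}\right)^{2} = \left(1258 + \left(\frac{64}{3} + \frac{34}{3}\right)\right)^{2} = \left(1258 + \frac{98}{3}\right)^{2} = \left(\frac{3872}{3}\right)^{2} = \frac{14992384}{9}$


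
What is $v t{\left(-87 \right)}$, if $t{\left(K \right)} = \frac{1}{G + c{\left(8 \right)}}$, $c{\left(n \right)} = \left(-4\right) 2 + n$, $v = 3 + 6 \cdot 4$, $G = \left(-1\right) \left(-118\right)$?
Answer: $\frac{27}{118} \approx 0.22881$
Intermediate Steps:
$G = 118$
$v = 27$ ($v = 3 + 24 = 27$)
$c{\left(n \right)} = -8 + n$
$t{\left(K \right)} = \frac{1}{118}$ ($t{\left(K \right)} = \frac{1}{118 + \left(-8 + 8\right)} = \frac{1}{118 + 0} = \frac{1}{118}$)
$v t{\left(-87 \right)} = 27 \cdot \frac{1}{118} = \frac{27}{118}$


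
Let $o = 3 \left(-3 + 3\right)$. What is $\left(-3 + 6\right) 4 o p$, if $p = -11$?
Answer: $0$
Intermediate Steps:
$o = 0$ ($o = 3 \cdot 0 = 0$)
$\left(-3 + 6\right) 4 o p = \left(-3 + 6\right) 4 \cdot 0 \left(-11\right) = 3 \cdot 4 \cdot 0 \left(-11\right) = 12 \cdot 0 \left(-11\right) = 0 \left(-11\right) = 0$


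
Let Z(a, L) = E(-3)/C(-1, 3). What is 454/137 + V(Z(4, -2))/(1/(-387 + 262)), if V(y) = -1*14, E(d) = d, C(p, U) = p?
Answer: 240204/137 ≈ 1753.3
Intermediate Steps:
Z(a, L) = 3 (Z(a, L) = -3/(-1) = -3*(-1) = 3)
V(y) = -14
454/137 + V(Z(4, -2))/(1/(-387 + 262)) = 454/137 - 14/(1/(-387 + 262)) = 454*(1/137) - 14/(1/(-125)) = 454/137 - 14/(-1/125) = 454/137 - 14*(-125) = 454/137 + 1750 = 240204/137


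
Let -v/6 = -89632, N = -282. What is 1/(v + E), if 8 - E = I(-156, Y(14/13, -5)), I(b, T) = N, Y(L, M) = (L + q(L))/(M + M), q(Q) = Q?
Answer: 1/538082 ≈ 1.8585e-6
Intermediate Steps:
v = 537792 (v = -6*(-89632) = 537792)
Y(L, M) = L/M (Y(L, M) = (L + L)/(M + M) = (2*L)/((2*M)) = (2*L)*(1/(2*M)) = L/M)
I(b, T) = -282
E = 290 (E = 8 - 1*(-282) = 8 + 282 = 290)
1/(v + E) = 1/(537792 + 290) = 1/538082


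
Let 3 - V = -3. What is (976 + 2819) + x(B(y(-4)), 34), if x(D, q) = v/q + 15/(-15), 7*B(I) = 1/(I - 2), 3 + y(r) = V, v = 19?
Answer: 129015/34 ≈ 3794.6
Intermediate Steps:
V = 6 (V = 3 - 1*(-3) = 3 + 3 = 6)
y(r) = 3 (y(r) = -3 + 6 = 3)
B(I) = 1/(7*(-2 + I)) (B(I) = 1/(7*(I - 2)) = 1/(7*(-2 + I)))
x(D, q) = -1 + 19/q (x(D, q) = 19/q + 15/(-15) = 19/q + 15*(-1/15) = 19/q - 1 = -1 + 19/q)
(976 + 2819) + x(B(y(-4)), 34) = (976 + 2819) + (19 - 1*34)/34 = 3795 + (19 - 34)/34 = 3795 + (1/34)*(-15) = 3795 - 15/34 = 129015/34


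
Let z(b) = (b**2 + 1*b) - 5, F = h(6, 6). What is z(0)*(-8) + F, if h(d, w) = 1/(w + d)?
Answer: 481/12 ≈ 40.083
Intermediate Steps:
h(d, w) = 1/(d + w)
F = 1/12 (F = 1/(6 + 6) = 1/12 ≈ 0.083333)
z(b) = -5 + b + b**2 (z(b) = (b**2 + b) - 5 = (b + b**2) - 5 = -5 + b + b**2)
z(0)*(-8) + F = (-5 + 0 + 0**2)*(-8) + 1/12 = (-5 + 0 + 0)*(-8) + 1/12 = -5*(-8) + 1/12 = 40 + 1/12 = 481/12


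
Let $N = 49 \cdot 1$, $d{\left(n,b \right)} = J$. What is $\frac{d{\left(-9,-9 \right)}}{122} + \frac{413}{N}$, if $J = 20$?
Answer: $\frac{3669}{427} \approx 8.5925$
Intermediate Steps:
$d{\left(n,b \right)} = 20$
$N = 49$
$\frac{d{\left(-9,-9 \right)}}{122} + \frac{413}{N} = \frac{20}{122} + \frac{413}{49} = 20 \cdot \frac{1}{122} + 413 \cdot \frac{1}{49} = \frac{10}{61} + \frac{59}{7} = \frac{3669}{427}$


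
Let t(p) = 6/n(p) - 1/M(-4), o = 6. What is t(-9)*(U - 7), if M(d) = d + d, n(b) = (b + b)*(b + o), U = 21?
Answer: 119/36 ≈ 3.3056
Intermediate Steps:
n(b) = 2*b*(6 + b) (n(b) = (b + b)*(b + 6) = (2*b)*(6 + b) = 2*b*(6 + b))
M(d) = 2*d
t(p) = ⅛ + 3/(p*(6 + p)) (t(p) = 6/((2*p*(6 + p))) - 1/(2*(-4)) = 6*(1/(2*p*(6 + p))) - 1/(-8) = 3/(p*(6 + p)) - 1*(-⅛) = 3/(p*(6 + p)) + ⅛ = ⅛ + 3/(p*(6 + p)))
t(-9)*(U - 7) = ((⅛)*(24 - 9*(6 - 9))/(-9*(6 - 9)))*(21 - 7) = ((⅛)*(-⅑)*(24 - 9*(-3))/(-3))*14 = ((⅛)*(-⅑)*(-⅓)*(24 + 27))*14 = ((⅛)*(-⅑)*(-⅓)*51)*14 = (17/72)*14 = 119/36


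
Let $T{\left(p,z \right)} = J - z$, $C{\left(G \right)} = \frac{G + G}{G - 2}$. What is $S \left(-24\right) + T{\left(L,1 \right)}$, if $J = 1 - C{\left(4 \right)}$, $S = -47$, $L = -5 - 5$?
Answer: $1124$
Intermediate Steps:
$L = -10$
$C{\left(G \right)} = \frac{2 G}{-2 + G}$
$J = -3$ ($J = 1 - 2 \cdot 4 \frac{1}{-2 + 4} = 1 - 2 \cdot 4 \cdot \frac{1}{2} = 1 - 4 = -3$)
$T{\left(p,z \right)} = -3 - z$
$S \left(-24\right) + T{\left(L,1 \right)} = \left(-47\right) \left(-24\right) - 4 = 1128 - 4 = 1124$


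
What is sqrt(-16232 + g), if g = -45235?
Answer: I*sqrt(61467) ≈ 247.93*I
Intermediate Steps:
sqrt(-16232 + g) = sqrt(-16232 - 45235) = sqrt(-61467) = I*sqrt(61467)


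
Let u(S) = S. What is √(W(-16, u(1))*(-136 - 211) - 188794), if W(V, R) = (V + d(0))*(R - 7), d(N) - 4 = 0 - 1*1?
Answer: 2*I*√53965 ≈ 464.61*I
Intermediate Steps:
d(N) = 3 (d(N) = 4 + (0 - 1*1) = 4 + (0 - 1) = 4 - 1 = 3)
W(V, R) = (-7 + R)*(3 + V) (W(V, R) = (V + 3)*(R - 7) = (3 + V)*(-7 + R) = (-7 + R)*(3 + V))
√(W(-16, u(1))*(-136 - 211) - 188794) = √((-21 - 7*(-16) + 3*1 + 1*(-16))*(-136 - 211) - 188794) = √((-21 + 112 + 3 - 16)*(-347) - 188794) = √(78*(-347) - 188794) = √(-27066 - 188794) = √(-215860) = 2*I*√53965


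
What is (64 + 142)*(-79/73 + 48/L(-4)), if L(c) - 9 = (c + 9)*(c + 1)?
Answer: -136578/73 ≈ -1870.9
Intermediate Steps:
L(c) = 9 + (1 + c)*(9 + c) (L(c) = 9 + (c + 9)*(c + 1) = 9 + (9 + c)*(1 + c) = 9 + (1 + c)*(9 + c))
(64 + 142)*(-79/73 + 48/L(-4)) = (64 + 142)*(-79/73 + 48/(18 + (-4)**2 + 10*(-4))) = 206*(-79*1/73 + 48/(18 + 16 - 40)) = 206*(-79/73 + 48/(-6)) = 206*(-79/73 + 48*(-1/6)) = 206*(-79/73 - 8) = 206*(-663/73) = -136578/73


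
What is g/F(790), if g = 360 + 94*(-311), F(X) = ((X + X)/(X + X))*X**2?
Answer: -14437/312050 ≈ -0.046265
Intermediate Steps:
F(X) = X**2 (F(X) = ((2*X)/((2*X)))*X**2 = ((2*X)*(1/(2*X)))*X**2 = 1*X**2 = X**2)
g = -28874 (g = 360 - 29234 = -28874)
g/F(790) = -28874/(790**2) = -28874/624100 = -28874*1/624100 = -14437/312050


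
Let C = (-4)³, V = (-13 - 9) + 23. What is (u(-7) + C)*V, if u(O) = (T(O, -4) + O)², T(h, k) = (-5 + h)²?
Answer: 18705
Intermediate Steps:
u(O) = (O + (-5 + O)²)² (u(O) = ((-5 + O)² + O)² = (O + (-5 + O)²)²)
V = 1 (V = -22 + 23 = 1)
C = -64
(u(-7) + C)*V = ((-7 + (-5 - 7)²)² - 64)*1 = ((-7 + (-12)²)² - 64)*1 = ((-7 + 144)² - 64)*1 = (137² - 64)*1 = (18769 - 64)*1 = 18705*1 = 18705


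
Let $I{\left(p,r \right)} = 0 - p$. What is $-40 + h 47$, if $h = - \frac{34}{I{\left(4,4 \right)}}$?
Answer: $\frac{719}{2} \approx 359.5$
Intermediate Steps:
$I{\left(p,r \right)} = - p$
$h = \frac{17}{2}$ ($h = - \frac{34}{\left(-1\right) 4} = - \frac{34}{-4} = \left(-34\right) \left(- \frac{1}{4}\right) = \frac{17}{2} \approx 8.5$)
$-40 + h 47 = -40 + \frac{17}{2} \cdot 47 = -40 + \frac{799}{2} = \frac{719}{2}$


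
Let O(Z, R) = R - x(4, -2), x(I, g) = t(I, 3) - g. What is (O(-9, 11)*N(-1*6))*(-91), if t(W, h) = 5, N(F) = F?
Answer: 2184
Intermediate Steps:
x(I, g) = 5 - g
O(Z, R) = -7 + R (O(Z, R) = R - (5 - 1*(-2)) = R - (5 + 2) = R - 1*7 = R - 7 = -7 + R)
(O(-9, 11)*N(-1*6))*(-91) = ((-7 + 11)*(-1*6))*(-91) = (4*(-6))*(-91) = -24*(-91) = 2184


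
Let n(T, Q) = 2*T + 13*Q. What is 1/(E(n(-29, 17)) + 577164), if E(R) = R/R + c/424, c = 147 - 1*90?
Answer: 424/244718017 ≈ 1.7326e-6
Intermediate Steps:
c = 57 (c = 147 - 90 = 57)
E(R) = 481/424 (E(R) = R/R + 57/424 = 1 + 57*(1/424) = 1 + 57/424 = 481/424)
1/(E(n(-29, 17)) + 577164) = 1/(481/424 + 577164) = 1/(244718017/424) = 424/244718017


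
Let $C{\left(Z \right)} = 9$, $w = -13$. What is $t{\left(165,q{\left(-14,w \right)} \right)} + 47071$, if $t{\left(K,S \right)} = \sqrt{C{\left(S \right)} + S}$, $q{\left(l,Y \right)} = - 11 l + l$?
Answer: $47071 + \sqrt{149} \approx 47083.0$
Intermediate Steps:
$q{\left(l,Y \right)} = - 10 l$
$t{\left(K,S \right)} = \sqrt{9 + S}$
$t{\left(165,q{\left(-14,w \right)} \right)} + 47071 = \sqrt{9 - -140} + 47071 = \sqrt{9 + 140} + 47071 = \sqrt{149} + 47071 = 47071 + \sqrt{149}$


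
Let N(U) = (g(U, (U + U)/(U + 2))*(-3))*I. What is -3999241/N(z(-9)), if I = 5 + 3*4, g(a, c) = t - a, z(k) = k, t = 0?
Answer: 3999241/459 ≈ 8712.9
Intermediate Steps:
g(a, c) = -a (g(a, c) = 0 - a = -a)
I = 17 (I = 5 + 12 = 17)
N(U) = 51*U (N(U) = (-U*(-3))*17 = (3*U)*17 = 51*U)
-3999241/N(z(-9)) = -3999241/(51*(-9)) = -3999241/(-459) = -3999241*(-1/459) = 3999241/459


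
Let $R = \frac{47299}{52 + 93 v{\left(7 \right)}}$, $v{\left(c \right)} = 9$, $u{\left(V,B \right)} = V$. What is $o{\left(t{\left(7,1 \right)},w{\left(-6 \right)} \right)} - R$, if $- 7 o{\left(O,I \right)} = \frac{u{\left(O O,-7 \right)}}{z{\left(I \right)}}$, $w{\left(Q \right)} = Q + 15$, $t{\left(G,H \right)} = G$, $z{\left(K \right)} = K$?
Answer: $- \frac{61702}{1143} \approx -53.982$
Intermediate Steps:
$w{\left(Q \right)} = 15 + Q$
$o{\left(O,I \right)} = - \frac{O^{2}}{7 I}$ ($o{\left(O,I \right)} = - \frac{O O \frac{1}{I}}{7} = - \frac{O^{2} \frac{1}{I}}{7} = - \frac{\frac{1}{I} O^{2}}{7} = - \frac{O^{2}}{7 I}$)
$R = \frac{6757}{127}$ ($R = \frac{47299}{52 + 93 \cdot 9} = \frac{47299}{52 + 837} = \frac{47299}{889} = 47299 \cdot \frac{1}{889} = \frac{6757}{127} \approx 53.205$)
$o{\left(t{\left(7,1 \right)},w{\left(-6 \right)} \right)} - R = - \frac{7^{2}}{7 \left(15 - 6\right)} - \frac{6757}{127} = \left(- \frac{1}{7}\right) \frac{1}{9} \cdot 49 - \frac{6757}{127} = - \frac{7}{9} - \frac{6757}{127} = - \frac{61702}{1143}$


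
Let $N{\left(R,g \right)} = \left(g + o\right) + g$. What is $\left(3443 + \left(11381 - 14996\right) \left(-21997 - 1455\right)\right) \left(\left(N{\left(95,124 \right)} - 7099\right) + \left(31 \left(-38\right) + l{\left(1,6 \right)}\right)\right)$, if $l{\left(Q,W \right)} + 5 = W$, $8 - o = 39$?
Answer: $-683261546957$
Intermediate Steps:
$o = -31$ ($o = 8 - 39 = -31$)
$l{\left(Q,W \right)} = -5 + W$
$N{\left(R,g \right)} = -31 + 2 g$ ($N{\left(R,g \right)} = \left(g - 31\right) + g = \left(-31 + g\right) + g = -31 + 2 g$)
$\left(3443 + \left(11381 - 14996\right) \left(-21997 - 1455\right)\right) \left(\left(N{\left(95,124 \right)} - 7099\right) + \left(31 \left(-38\right) + l{\left(1,6 \right)}\right)\right) = \left(3443 + \left(11381 - 14996\right) \left(-21997 - 1455\right)\right) \left(\left(\left(-31 + 2 \cdot 124\right) - 7099\right) + \left(31 \left(-38\right) + \left(-5 + 6\right)\right)\right) = \left(3443 - -84778980\right) \left(\left(\left(-31 + 248\right) - 7099\right) + \left(-1178 + 1\right)\right) = \left(3443 + 84778980\right) \left(\left(217 - 7099\right) - 1177\right) = 84782423 \left(-6882 - 1177\right) = 84782423 \left(-8059\right) = -683261546957$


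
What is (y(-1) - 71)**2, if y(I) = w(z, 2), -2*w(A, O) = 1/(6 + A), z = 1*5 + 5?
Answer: 5166529/1024 ≈ 5045.4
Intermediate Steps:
z = 10 (z = 5 + 5 = 10)
w(A, O) = -1/(2*(6 + A))
y(I) = -1/32 (y(I) = -1/(12 + 2*10) = -1/(12 + 20) = -1/32)
(y(-1) - 71)**2 = (-1/32 - 71)**2 = (-2273/32)**2 = 5166529/1024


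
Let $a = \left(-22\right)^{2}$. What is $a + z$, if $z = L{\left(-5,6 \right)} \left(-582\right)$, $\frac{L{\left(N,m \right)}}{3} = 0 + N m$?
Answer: $52864$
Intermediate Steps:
$L{\left(N,m \right)} = 3 N m$ ($L{\left(N,m \right)} = 3 \left(0 + N m\right) = 3 N m$)
$z = 52380$ ($z = 3 \left(-5\right) 6 \left(-582\right) = \left(-90\right) \left(-582\right) = 52380$)
$a = 484$
$a + z = 484 + 52380 = 52864$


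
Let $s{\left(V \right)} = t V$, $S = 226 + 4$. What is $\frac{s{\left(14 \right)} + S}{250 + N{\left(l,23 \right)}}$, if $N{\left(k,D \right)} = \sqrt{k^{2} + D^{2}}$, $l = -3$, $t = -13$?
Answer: $\frac{2000}{10327} - \frac{8 \sqrt{538}}{10327} \approx 0.1757$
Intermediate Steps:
$S = 230$
$N{\left(k,D \right)} = \sqrt{D^{2} + k^{2}}$
$s{\left(V \right)} = - 13 V$
$\frac{s{\left(14 \right)} + S}{250 + N{\left(l,23 \right)}} = \frac{\left(-13\right) 14 + 230}{250 + \sqrt{23^{2} + \left(-3\right)^{2}}} = \frac{-182 + 230}{250 + \sqrt{529 + 9}} = \frac{48}{250 + \sqrt{538}}$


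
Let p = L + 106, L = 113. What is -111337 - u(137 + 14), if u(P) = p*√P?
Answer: -111337 - 219*√151 ≈ -1.1403e+5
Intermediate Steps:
p = 219 (p = 113 + 106 = 219)
u(P) = 219*√P
-111337 - u(137 + 14) = -111337 - 219*√(137 + 14) = -111337 - 219*√151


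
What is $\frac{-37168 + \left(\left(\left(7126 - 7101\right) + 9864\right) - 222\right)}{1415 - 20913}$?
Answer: $\frac{27501}{19498} \approx 1.4105$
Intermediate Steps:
$\frac{-37168 + \left(\left(\left(7126 - 7101\right) + 9864\right) - 222\right)}{1415 - 20913} = \frac{-37168 + \left(\left(25 + 9864\right) - 222\right)}{-19498} = \left(-37168 + \left(9889 - 222\right)\right) \left(- \frac{1}{19498}\right) = \left(-37168 + 9667\right) \left(- \frac{1}{19498}\right) = \left(-27501\right) \left(- \frac{1}{19498}\right) = \frac{27501}{19498}$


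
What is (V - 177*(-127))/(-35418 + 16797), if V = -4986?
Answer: -5831/6207 ≈ -0.93942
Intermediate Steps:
(V - 177*(-127))/(-35418 + 16797) = (-4986 - 177*(-127))/(-35418 + 16797) = (-4986 + 22479)/(-18621) = 17493*(-1/18621) = -5831/6207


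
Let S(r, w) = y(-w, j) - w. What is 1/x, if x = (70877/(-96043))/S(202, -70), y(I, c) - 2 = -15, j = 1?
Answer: -5474451/70877 ≈ -77.239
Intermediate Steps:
y(I, c) = -13 (y(I, c) = 2 - 15 = -13)
S(r, w) = -13 - w
x = -70877/5474451 (x = (70877/(-96043))/(-13 - 1*(-70)) = (70877*(-1/96043))/(-13 + 70) = -70877/96043/57 = -70877/96043*1/57 = -70877/5474451 ≈ -0.012947)
1/x = 1/(-70877/5474451) = -5474451/70877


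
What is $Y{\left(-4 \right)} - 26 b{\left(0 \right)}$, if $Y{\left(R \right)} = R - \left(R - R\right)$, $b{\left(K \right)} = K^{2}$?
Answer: $-4$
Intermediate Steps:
$Y{\left(R \right)} = R$ ($Y{\left(R \right)} = R - 0 = R + 0 = R$)
$Y{\left(-4 \right)} - 26 b{\left(0 \right)} = -4 - 26 \cdot 0^{2} = -4 - 0 = -4 + 0 = -4$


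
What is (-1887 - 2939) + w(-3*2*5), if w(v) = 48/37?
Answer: -178514/37 ≈ -4824.7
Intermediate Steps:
w(v) = 48/37 (w(v) = 48*(1/37) = 48/37)
(-1887 - 2939) + w(-3*2*5) = (-1887 - 2939) + 48/37 = -4826 + 48/37 = -178514/37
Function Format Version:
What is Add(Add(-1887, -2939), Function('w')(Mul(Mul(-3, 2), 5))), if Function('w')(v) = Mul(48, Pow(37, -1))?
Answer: Rational(-178514, 37) ≈ -4824.7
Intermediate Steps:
Function('w')(v) = Rational(48, 37) (Function('w')(v) = Mul(48, Rational(1, 37)) = Rational(48, 37))
Add(Add(-1887, -2939), Function('w')(Mul(Mul(-3, 2), 5))) = Add(Add(-1887, -2939), Rational(48, 37)) = Add(-4826, Rational(48, 37)) = Rational(-178514, 37)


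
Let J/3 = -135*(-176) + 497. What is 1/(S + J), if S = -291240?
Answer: -1/218469 ≈ -4.5773e-6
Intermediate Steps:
J = 72771 (J = 3*(-135*(-176) + 497) = 3*(23760 + 497) = 3*24257 = 72771)
1/(S + J) = 1/(-291240 + 72771) = 1/(-218469) = -1/218469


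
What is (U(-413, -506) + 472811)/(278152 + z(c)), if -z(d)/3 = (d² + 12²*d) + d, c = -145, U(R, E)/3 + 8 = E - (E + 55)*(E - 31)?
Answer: -63823/69538 ≈ -0.91781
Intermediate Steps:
U(R, E) = -24 + 3*E - 3*(-31 + E)*(55 + E) (U(R, E) = -24 + 3*(E - (E + 55)*(E - 31)) = -24 + 3*(E - (55 + E)*(-31 + E)) = -24 + 3*(E - (-31 + E)*(55 + E)) = -24 + (3*E - 3*(-31 + E)*(55 + E)) = -24 + 3*E - 3*(-31 + E)*(55 + E))
z(d) = -435*d - 3*d² (z(d) = -3*((d² + 12²*d) + d) = -3*((d² + 144*d) + d) = -3*(d² + 145*d) = -435*d - 3*d²)
(U(-413, -506) + 472811)/(278152 + z(c)) = ((5091 - 69*(-506) - 3*(-506)²) + 472811)/(278152 - 3*(-145)*(145 - 145)) = ((5091 + 34914 - 3*256036) + 472811)/(278152 - 3*(-145)*0) = ((5091 + 34914 - 768108) + 472811)/(278152 + 0) = (-728103 + 472811)/278152 = -255292*1/278152 = -63823/69538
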